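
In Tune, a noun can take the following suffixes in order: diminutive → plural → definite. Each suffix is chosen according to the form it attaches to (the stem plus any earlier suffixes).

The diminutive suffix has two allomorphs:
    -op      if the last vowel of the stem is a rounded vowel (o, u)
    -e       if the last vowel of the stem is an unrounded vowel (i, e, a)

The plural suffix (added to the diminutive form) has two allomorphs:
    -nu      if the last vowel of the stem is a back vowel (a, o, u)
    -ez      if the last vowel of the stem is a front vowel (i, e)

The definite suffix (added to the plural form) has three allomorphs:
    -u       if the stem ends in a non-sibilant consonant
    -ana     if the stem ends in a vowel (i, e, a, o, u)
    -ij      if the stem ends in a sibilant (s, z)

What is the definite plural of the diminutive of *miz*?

mizeezij

*miz*: last vowel = /i/, an unrounded vowel → -e → *mize*.
The diminutive form *mize* — last vowel /e/ (a front vowel) → -ez → *mizeez*.
The plural form *mizeez* — final sound /z/ (a sibilant) → -ij → *mizeezij*.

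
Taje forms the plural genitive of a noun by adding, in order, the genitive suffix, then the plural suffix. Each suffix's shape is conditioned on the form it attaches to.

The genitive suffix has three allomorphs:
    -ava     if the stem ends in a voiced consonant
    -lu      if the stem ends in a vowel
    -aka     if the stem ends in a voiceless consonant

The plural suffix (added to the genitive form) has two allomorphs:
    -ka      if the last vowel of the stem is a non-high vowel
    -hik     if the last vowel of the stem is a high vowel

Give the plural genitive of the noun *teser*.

teseravaka

*teser*: final sound = /r/, a voiced consonant → -ava → *teserava*.
The genitive form *teserava* — last vowel /a/ (a non-high vowel) → -ka → *teseravaka*.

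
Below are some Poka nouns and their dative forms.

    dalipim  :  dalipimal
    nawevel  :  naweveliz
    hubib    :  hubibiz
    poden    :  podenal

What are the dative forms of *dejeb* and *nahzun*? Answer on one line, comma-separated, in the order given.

dejebiz, nahzunal

The alternation tracks the final consonant of the stem — -al when the stem ends in a nasal (*dalipim*, *poden*); -iz when the stem ends in a non-nasal consonant (*nawevel*, *hubib*).
Since the final consonant of *dejeb* is /b/ (non-nasal), it takes -iz, giving *dejebiz*.
*nahzun*: final consonant = /n/, a nasal → -al → *nahzunal*.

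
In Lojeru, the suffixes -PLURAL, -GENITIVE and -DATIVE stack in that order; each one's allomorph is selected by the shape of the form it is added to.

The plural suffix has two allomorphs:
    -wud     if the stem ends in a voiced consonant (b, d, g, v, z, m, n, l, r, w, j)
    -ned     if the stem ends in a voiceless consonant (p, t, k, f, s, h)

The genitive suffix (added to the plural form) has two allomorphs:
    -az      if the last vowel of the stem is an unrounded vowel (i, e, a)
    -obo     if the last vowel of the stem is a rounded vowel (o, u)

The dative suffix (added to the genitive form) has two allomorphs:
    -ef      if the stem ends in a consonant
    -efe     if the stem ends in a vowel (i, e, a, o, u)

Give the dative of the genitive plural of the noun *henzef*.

henzefnedazef

*henzef* — final consonant /f/ (voiceless) → -ned → *henzefned*.
The plural form *henzefned*: last vowel = /e/, an unrounded vowel → -az → *henzefnedaz*.
Since the final sound of the genitive form *henzefnedaz* is /z/ (a consonant), it takes -ef, giving *henzefnedazef*.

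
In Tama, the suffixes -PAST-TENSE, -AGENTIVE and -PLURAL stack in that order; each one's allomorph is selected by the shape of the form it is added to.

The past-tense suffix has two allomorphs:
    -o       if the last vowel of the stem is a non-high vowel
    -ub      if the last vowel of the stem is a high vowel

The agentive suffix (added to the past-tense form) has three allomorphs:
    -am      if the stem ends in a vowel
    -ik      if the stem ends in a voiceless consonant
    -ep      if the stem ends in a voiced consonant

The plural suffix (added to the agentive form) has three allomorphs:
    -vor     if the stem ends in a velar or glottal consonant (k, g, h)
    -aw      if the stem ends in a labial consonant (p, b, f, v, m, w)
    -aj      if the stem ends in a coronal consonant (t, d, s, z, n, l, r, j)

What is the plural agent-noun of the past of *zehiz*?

zehizubepaw

*zehiz* — last vowel /i/ (a high vowel) → -ub → *zehizub*.
The past-tense form *zehizub* — final sound /b/ (a voiced consonant) → -ep → *zehizubep*.
The final consonant of the agentive form *zehizubep* is /p/, which is labial, so the plural suffix is -aw, giving *zehizubepaw*.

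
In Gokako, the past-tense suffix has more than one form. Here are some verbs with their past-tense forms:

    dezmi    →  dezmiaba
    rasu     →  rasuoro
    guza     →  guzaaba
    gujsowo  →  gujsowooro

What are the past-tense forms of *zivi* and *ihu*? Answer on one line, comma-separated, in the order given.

ziviaba, ihuoro

Looking at the last vowel of each stem: -oro when the last vowel of the stem is a rounded vowel (*rasu*, *gujsowo*); -aba when the last vowel of the stem is an unrounded vowel (*dezmi*, *guza*).
The last vowel of *zivi* is /i/, which is an unrounded vowel, so the suffix is -aba, giving *ziviaba*.
Since the last vowel of *ihu* is /u/ (a rounded vowel), it takes -oro, giving *ihuoro*.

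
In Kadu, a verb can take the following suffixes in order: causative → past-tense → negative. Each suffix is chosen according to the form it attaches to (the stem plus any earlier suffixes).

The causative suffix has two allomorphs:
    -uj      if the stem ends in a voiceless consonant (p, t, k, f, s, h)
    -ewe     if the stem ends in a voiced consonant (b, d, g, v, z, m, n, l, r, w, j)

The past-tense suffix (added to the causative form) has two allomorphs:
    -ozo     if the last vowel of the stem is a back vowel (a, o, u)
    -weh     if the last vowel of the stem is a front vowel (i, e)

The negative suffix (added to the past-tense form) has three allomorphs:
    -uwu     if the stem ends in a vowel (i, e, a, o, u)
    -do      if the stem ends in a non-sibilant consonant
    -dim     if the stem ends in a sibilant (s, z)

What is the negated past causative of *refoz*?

refozewewehdo

Since the final consonant of *refoz* is /z/ (voiced), it takes -ewe, giving *refozewe*.
The causative form *refozewe* — last vowel /e/ (a front vowel) → -weh → *refozeweweh*.
The past-tense form *refozeweweh* — final sound /h/ (a non-sibilant consonant) → -do → *refozewewehdo*.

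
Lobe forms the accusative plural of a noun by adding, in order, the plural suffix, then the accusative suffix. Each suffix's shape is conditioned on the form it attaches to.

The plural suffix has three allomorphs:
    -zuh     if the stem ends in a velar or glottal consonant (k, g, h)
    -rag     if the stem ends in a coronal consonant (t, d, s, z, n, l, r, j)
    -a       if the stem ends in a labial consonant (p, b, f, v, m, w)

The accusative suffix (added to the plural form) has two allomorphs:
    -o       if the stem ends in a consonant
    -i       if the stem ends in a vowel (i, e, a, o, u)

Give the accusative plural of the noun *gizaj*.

gizajrago

*gizaj* — final consonant /j/ (coronal) → -rag → *gizajrag*.
The final sound of the plural form *gizajrag* is /g/, which is a consonant, so the accusative suffix is -o, giving *gizajrago*.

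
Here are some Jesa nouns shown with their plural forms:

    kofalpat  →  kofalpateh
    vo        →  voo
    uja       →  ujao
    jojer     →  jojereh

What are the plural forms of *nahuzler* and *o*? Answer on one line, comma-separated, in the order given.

The alternation tracks the final sound of the stem — -eh when the stem ends in a consonant (*kofalpat*, *jojer*); -o when the stem ends in a vowel (*vo*, *uja*).
The final sound of *nahuzler* is /r/, which is a consonant, so the suffix is -eh, giving *nahuzlereh*.
*o* — final sound /o/ (a vowel) → -o → *oo*.

nahuzlereh, oo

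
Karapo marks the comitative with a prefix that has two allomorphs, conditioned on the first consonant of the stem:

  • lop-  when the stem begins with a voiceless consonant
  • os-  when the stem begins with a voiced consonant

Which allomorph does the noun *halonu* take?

The first consonant of *halonu* is /h/, which is voiceless, so the prefix is lop-.

lop-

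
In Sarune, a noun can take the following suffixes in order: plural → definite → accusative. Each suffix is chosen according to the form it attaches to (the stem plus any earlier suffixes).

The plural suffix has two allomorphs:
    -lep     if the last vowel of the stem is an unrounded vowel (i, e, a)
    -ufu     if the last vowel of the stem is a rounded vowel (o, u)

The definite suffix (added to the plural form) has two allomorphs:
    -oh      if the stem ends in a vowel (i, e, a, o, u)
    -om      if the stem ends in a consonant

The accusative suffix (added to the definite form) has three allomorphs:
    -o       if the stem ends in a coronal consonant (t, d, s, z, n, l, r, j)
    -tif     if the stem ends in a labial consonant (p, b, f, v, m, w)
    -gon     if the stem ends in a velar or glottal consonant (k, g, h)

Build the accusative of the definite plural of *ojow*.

ojowufuohgon

The last vowel of *ojow* is /o/, which is a rounded vowel, so the plural suffix is -ufu, giving *ojowufu*.
The final sound of the plural form *ojowufu* is /u/, which is a vowel, so the definite suffix is -oh, giving *ojowufuoh*.
The definite form *ojowufuoh* — final consonant /h/ (velar/glottal) → -gon → *ojowufuohgon*.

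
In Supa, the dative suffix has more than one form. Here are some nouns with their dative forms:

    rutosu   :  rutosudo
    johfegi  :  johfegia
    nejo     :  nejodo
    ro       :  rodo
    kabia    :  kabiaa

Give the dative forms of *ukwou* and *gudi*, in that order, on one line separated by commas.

The alternation tracks the last vowel of the stem — -do when the last vowel of the stem is a rounded vowel (*rutosu*, *nejo*, *ro*); -a when the last vowel of the stem is an unrounded vowel (*johfegi*, *kabia*).
*ukwou*: last vowel = /u/, a rounded vowel → -do → *ukwoudo*.
The last vowel of *gudi* is /i/, which is an unrounded vowel, so the suffix is -a, giving *gudia*.

ukwoudo, gudia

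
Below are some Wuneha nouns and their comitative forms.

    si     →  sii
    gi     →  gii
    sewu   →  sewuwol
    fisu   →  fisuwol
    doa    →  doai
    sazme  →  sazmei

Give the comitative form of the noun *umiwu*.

The suffix is conditioned by the last vowel: -wol when the last vowel of the stem is a rounded vowel (*sewu*, *fisu*); -i when the last vowel of the stem is an unrounded vowel (*si*, *gi*, *doa*, *sazme*).
*umiwu* — last vowel /u/ (a rounded vowel) → -wol → *umiwuwol*.

umiwuwol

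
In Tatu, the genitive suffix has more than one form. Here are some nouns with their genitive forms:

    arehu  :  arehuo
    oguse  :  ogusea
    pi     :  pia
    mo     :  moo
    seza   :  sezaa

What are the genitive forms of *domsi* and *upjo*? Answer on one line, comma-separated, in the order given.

The pattern is rounding harmony: -o when the last vowel of the stem is a rounded vowel (*arehu*, *mo*); -a when the last vowel of the stem is an unrounded vowel (*oguse*, *pi*, *seza*).
Since the last vowel of *domsi* is /i/ (an unrounded vowel), it takes -a, giving *domsia*.
Since the last vowel of *upjo* is /o/ (a rounded vowel), it takes -o, giving *upjoo*.

domsia, upjoo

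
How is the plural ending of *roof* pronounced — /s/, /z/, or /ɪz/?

/s/

The stem *roof* ends in a voiceless non-sibilant consonant.
The plural suffix surfaces as /ɪz/ after sibilants, /s/ after other voiceless consonants, and /z/ after other voiced sounds.
So the plural -s on *roof* is pronounced /s/.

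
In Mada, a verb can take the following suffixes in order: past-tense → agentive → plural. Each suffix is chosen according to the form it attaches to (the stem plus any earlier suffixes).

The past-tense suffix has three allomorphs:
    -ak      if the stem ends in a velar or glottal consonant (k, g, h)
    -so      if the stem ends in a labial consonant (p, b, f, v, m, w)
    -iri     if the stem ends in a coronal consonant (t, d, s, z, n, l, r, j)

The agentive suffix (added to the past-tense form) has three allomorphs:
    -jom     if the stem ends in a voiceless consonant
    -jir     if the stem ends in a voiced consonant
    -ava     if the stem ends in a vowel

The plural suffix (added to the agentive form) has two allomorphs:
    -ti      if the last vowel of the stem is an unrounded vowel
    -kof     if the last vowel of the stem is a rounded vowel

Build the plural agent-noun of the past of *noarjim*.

noarjimsoavati

Since the final consonant of *noarjim* is /m/ (labial), it takes -so, giving *noarjimso*.
The past-tense form *noarjimso*: final sound = /o/, a vowel → -ava → *noarjimsoava*.
The agentive form *noarjimsoava* — last vowel /a/ (an unrounded vowel) → -ti → *noarjimsoavati*.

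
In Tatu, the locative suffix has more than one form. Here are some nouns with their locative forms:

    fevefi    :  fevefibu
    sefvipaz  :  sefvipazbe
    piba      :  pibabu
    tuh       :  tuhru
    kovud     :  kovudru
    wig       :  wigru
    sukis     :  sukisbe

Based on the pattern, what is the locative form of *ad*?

adru

The suffix is conditioned by the final sound: -be when the stem ends in a sibilant (*sefvipaz*, *sukis*); -ru when the stem ends in a non-sibilant consonant (*tuh*, *kovud*, *wig*); -bu when the stem ends in a vowel (*fevefi*, *piba*).
Since the final sound of *ad* is /d/ (a non-sibilant consonant), it takes -ru, giving *adru*.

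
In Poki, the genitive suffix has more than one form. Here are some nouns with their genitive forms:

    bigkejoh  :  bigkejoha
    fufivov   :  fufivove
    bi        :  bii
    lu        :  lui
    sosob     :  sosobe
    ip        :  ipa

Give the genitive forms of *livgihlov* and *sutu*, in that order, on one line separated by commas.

livgihlove, sutui

Looking at the final sound of each stem: -a when the stem ends in a voiceless consonant (*bigkejoh*, *ip*); -e when the stem ends in a voiced consonant (*fufivov*, *sosob*); -i when the stem ends in a vowel (*bi*, *lu*).
*livgihlov* — final sound /v/ (a voiced consonant) → -e → *livgihlove*.
The final sound of *sutu* is /u/, which is a vowel, so the suffix is -i, giving *sutui*.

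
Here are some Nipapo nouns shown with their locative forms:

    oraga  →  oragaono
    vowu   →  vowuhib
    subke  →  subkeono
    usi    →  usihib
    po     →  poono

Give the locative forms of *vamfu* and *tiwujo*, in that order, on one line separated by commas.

vamfuhib, tiwujoono

The suffix is conditioned by the last vowel: -hib when the last vowel of the stem is a high vowel (*vowu*, *usi*); -ono when the last vowel of the stem is a non-high vowel (*oraga*, *subke*, *po*).
*vamfu*: last vowel = /u/, a high vowel → -hib → *vamfuhib*.
*tiwujo* — last vowel /o/ (a non-high vowel) → -ono → *tiwujoono*.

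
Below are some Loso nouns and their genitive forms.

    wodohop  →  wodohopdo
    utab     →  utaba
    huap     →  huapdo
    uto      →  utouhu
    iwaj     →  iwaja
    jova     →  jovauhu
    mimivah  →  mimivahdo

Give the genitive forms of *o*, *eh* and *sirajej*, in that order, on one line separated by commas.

The pattern is voicing of the final sound: -do when the stem ends in a voiceless consonant (*wodohop*, *huap*, *mimivah*); -a when the stem ends in a voiced consonant (*utab*, *iwaj*); -uhu when the stem ends in a vowel (*uto*, *jova*).
*o*: final sound = /o/, a vowel → -uhu → *ouhu*.
*eh*: final sound = /h/, a voiceless consonant → -do → *ehdo*.
The final sound of *sirajej* is /j/, which is a voiced consonant, so the suffix is -a, giving *sirajeja*.

ouhu, ehdo, sirajeja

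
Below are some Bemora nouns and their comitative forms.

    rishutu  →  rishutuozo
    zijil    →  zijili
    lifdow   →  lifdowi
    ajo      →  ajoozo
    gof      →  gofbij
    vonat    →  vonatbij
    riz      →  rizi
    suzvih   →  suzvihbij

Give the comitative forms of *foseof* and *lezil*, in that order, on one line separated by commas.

foseofbij, lezili

Looking at the final sound of each stem: -bij when the stem ends in a voiceless consonant (*gof*, *vonat*, *suzvih*); -i when the stem ends in a voiced consonant (*zijil*, *lifdow*, *riz*); -ozo when the stem ends in a vowel (*rishutu*, *ajo*).
*foseof*: final sound = /f/, a voiceless consonant → -bij → *foseofbij*.
The final sound of *lezil* is /l/, which is a voiced consonant, so the suffix is -i, giving *lezili*.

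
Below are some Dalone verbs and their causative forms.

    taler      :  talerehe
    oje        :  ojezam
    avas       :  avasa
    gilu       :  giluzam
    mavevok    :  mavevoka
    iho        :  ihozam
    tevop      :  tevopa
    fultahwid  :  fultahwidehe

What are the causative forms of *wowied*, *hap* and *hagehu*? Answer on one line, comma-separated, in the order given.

wowiedehe, hapa, hagehuzam

The alternation tracks the final sound of the stem — -a when the stem ends in a voiceless consonant (*avas*, *mavevok*, *tevop*); -ehe when the stem ends in a voiced consonant (*taler*, *fultahwid*); -zam when the stem ends in a vowel (*oje*, *gilu*, *iho*).
The final sound of *wowied* is /d/, which is a voiced consonant, so the suffix is -ehe, giving *wowiedehe*.
Since the final sound of *hap* is /p/ (a voiceless consonant), it takes -a, giving *hapa*.
Since the final sound of *hagehu* is /u/ (a vowel), it takes -zam, giving *hagehuzam*.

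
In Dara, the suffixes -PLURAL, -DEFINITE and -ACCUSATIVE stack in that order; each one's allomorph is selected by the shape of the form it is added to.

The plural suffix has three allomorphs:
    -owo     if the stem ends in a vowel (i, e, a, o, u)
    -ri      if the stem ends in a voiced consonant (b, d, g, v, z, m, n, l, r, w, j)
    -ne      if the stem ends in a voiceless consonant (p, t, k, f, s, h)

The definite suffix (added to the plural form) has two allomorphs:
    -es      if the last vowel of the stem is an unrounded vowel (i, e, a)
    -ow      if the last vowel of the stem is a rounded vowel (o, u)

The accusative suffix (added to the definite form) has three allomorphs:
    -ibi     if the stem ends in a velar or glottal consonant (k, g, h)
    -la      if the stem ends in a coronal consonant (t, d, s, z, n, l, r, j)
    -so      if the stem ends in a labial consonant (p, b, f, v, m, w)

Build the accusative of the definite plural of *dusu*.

dusuowoowso

*dusu*: final sound = /u/, a vowel → -owo → *dusuowo*.
The plural form *dusuowo*: last vowel = /o/, a rounded vowel → -ow → *dusuowoow*.
The definite form *dusuowoow*: final consonant = /w/, labial → -so → *dusuowoowso*.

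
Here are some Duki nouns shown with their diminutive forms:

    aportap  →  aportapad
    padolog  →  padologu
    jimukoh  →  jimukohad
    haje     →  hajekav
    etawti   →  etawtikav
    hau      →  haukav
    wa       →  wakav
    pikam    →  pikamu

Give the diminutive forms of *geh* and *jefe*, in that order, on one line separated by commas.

gehad, jefekav

The alternation tracks the final sound of the stem — -ad when the stem ends in a voiceless consonant (*aportap*, *jimukoh*); -u when the stem ends in a voiced consonant (*padolog*, *pikam*); -kav when the stem ends in a vowel (*haje*, *etawti*, *hau*, *wa*).
*geh* — final sound /h/ (a voiceless consonant) → -ad → *gehad*.
*jefe* — final sound /e/ (a vowel) → -kav → *jefekav*.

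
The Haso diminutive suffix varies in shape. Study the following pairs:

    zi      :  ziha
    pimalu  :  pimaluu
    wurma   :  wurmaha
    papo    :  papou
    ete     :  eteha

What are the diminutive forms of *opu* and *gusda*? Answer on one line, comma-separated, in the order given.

opuu, gusdaha

The pattern is rounding harmony: -u when the last vowel of the stem is a rounded vowel (*pimalu*, *papo*); -ha when the last vowel of the stem is an unrounded vowel (*zi*, *wurma*, *ete*).
Since the last vowel of *opu* is /u/ (a rounded vowel), it takes -u, giving *opuu*.
The last vowel of *gusda* is /a/, which is an unrounded vowel, so the suffix is -ha, giving *gusdaha*.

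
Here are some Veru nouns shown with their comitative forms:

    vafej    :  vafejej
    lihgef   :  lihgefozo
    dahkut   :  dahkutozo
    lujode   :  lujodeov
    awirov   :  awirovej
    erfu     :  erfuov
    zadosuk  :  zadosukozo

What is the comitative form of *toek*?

The pattern is voicing of the final sound: -ozo when the stem ends in a voiceless consonant (*lihgef*, *dahkut*, *zadosuk*); -ej when the stem ends in a voiced consonant (*vafej*, *awirov*); -ov when the stem ends in a vowel (*lujode*, *erfu*).
*toek*: final sound = /k/, a voiceless consonant → -ozo → *toekozo*.

toekozo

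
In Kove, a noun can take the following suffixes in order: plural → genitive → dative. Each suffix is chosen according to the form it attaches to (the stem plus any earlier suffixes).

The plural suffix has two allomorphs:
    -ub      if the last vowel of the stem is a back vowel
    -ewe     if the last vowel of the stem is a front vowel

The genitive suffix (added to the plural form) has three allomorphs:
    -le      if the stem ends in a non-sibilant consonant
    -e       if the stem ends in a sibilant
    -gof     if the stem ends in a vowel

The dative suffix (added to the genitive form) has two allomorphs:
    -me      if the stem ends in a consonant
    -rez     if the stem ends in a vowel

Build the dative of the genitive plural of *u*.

Since the last vowel of *u* is /u/ (a back vowel), it takes -ub, giving *uub*.
The plural form *uub*: final sound = /b/, a non-sibilant consonant → -le → *uuble*.
The genitive form *uuble* — final sound /e/ (a vowel) → -rez → *uublerez*.

uublerez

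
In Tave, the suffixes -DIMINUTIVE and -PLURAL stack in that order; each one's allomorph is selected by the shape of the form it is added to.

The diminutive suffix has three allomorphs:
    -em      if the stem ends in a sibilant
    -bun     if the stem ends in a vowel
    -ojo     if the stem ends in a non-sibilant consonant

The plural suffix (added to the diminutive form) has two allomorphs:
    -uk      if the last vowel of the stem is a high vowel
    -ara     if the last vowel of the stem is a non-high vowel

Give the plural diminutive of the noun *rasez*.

*rasez*: final sound = /z/, a sibilant → -em → *rasezem*.
The diminutive form *rasezem*: last vowel = /e/, a non-high vowel → -ara → *rasezemara*.

rasezemara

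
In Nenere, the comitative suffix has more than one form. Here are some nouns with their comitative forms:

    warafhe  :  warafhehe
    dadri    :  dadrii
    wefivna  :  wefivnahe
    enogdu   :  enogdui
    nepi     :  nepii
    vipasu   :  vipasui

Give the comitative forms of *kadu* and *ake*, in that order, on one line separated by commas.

kadui, akehe

The pattern is height harmony: -i when the last vowel of the stem is a high vowel (*dadri*, *enogdu*, *nepi*, *vipasu*); -he when the last vowel of the stem is a non-high vowel (*warafhe*, *wefivna*).
*kadu* — last vowel /u/ (a high vowel) → -i → *kadui*.
The last vowel of *ake* is /e/, which is a non-high vowel, so the suffix is -he, giving *akehe*.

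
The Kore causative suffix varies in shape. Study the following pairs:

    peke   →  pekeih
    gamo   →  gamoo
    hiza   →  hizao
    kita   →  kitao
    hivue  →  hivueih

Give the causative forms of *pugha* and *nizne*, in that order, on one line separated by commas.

The alternation tracks the last vowel of the stem — -ih when the last vowel of the stem is a front vowel (*peke*, *hivue*); -o when the last vowel of the stem is a back vowel (*gamo*, *hiza*, *kita*).
The last vowel of *pugha* is /a/, which is a back vowel, so the suffix is -o, giving *pughao*.
Since the last vowel of *nizne* is /e/ (a front vowel), it takes -ih, giving *nizneih*.

pughao, nizneih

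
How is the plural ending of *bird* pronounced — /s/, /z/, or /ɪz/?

The stem *bird* ends in a voiced non-sibilant sound.
The plural suffix surfaces as /ɪz/ after sibilants, /s/ after other voiceless consonants, and /z/ after other voiced sounds.
So the plural -s on *bird* is pronounced /z/.

/z/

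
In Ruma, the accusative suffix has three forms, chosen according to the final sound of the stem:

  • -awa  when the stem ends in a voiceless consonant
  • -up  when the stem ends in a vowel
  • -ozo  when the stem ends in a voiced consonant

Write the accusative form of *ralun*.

Since the final sound of *ralun* is /n/ (a voiced consonant), it takes -ozo, giving *ralunozo*.

ralunozo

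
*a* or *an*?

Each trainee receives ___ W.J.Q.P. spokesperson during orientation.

a

The indefinite article is chosen by the initial *sound* of the following word, not its spelling.
The initialism *W.J.Q.P.* is read letter by letter; the first letter, W, is pronounced /ˈdʌbəl.juː/, which begins with a consonant sound.
So the article is *a*: Each trainee receives a W.J.Q.P. spokesperson during orientation.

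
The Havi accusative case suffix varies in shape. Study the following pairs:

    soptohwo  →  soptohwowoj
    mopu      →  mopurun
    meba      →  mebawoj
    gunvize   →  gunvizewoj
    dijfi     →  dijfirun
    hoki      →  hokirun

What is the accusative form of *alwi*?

alwirun

Looking at the last vowel of each stem: -run when the last vowel of the stem is a high vowel (*mopu*, *dijfi*, *hoki*); -woj when the last vowel of the stem is a non-high vowel (*soptohwo*, *meba*, *gunvize*).
The last vowel of *alwi* is /i/, which is a high vowel, so the suffix is -run, giving *alwirun*.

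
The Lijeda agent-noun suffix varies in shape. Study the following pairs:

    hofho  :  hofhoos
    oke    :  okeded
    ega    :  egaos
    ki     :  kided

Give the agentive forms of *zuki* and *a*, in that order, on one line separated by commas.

The suffix is conditioned by the last vowel: -ded when the last vowel of the stem is a front vowel (*oke*, *ki*); -os when the last vowel of the stem is a back vowel (*hofho*, *ega*).
*zuki* — last vowel /i/ (a front vowel) → -ded → *zukided*.
*a*: last vowel = /a/, a back vowel → -os → *aos*.

zukided, aos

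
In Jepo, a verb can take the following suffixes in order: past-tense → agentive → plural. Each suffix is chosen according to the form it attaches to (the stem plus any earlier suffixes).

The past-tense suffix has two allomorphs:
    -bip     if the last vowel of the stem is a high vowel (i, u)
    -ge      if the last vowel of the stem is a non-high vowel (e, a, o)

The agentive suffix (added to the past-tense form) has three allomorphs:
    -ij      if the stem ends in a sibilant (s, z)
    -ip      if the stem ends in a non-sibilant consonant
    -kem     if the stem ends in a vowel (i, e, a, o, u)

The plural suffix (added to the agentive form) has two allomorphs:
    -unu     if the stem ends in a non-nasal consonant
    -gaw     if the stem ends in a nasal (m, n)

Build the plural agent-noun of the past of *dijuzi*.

dijuzibipipunu

The last vowel of *dijuzi* is /i/, which is a high vowel, so the past-tense suffix is -bip, giving *dijuzibip*.
The past-tense form *dijuzibip* — final sound /p/ (a non-sibilant consonant) → -ip → *dijuzibipip*.
The agentive form *dijuzibipip* — final consonant /p/ (non-nasal) → -unu → *dijuzibipipunu*.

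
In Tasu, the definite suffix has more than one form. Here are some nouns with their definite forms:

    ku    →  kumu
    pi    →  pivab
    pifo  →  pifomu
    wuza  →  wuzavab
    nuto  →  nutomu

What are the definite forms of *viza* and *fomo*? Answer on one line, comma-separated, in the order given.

The alternation tracks the last vowel of the stem — -mu when the last vowel of the stem is a rounded vowel (*ku*, *pifo*, *nuto*); -vab when the last vowel of the stem is an unrounded vowel (*pi*, *wuza*).
*viza*: last vowel = /a/, an unrounded vowel → -vab → *vizavab*.
*fomo*: last vowel = /o/, a rounded vowel → -mu → *fomomu*.

vizavab, fomomu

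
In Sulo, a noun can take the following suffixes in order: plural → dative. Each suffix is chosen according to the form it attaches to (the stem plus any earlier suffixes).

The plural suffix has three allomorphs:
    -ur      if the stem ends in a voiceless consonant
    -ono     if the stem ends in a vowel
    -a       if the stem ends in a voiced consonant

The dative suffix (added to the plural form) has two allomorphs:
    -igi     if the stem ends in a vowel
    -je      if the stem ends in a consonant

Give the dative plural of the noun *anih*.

anihurje

Since the final sound of *anih* is /h/ (a voiceless consonant), it takes -ur, giving *anihur*.
The plural form *anihur*: final sound = /r/, a consonant → -je → *anihurje*.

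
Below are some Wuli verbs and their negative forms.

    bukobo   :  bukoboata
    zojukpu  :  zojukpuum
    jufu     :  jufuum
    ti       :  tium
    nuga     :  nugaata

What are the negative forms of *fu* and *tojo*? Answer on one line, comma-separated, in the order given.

The pattern is height harmony: -um when the last vowel of the stem is a high vowel (*zojukpu*, *jufu*, *ti*); -ata when the last vowel of the stem is a non-high vowel (*bukobo*, *nuga*).
Since the last vowel of *fu* is /u/ (a high vowel), it takes -um, giving *fuum*.
*tojo* — last vowel /o/ (a non-high vowel) → -ata → *tojoata*.

fuum, tojoata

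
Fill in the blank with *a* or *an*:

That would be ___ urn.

The indefinite article is chosen by the initial *sound* of the following word, not its spelling.
*urn* begins with the sound /ɜr/ (u pronounced /ɜr/) — a vowel sound.
So the article is *an*: That would be an urn.

an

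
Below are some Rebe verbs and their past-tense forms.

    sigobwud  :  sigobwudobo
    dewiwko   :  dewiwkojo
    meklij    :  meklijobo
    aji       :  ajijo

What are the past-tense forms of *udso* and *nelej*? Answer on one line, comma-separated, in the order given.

udsojo, nelejobo

The suffix is conditioned by the final sound: -obo when the stem ends in a consonant (*sigobwud*, *meklij*); -jo when the stem ends in a vowel (*dewiwko*, *aji*).
*udso*: final sound = /o/, a vowel → -jo → *udsojo*.
Since the final sound of *nelej* is /j/ (a consonant), it takes -obo, giving *nelejobo*.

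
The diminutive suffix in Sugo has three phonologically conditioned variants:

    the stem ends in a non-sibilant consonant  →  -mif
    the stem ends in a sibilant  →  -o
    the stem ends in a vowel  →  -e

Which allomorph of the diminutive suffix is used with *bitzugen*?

The final sound of *bitzugen* is /n/, which is a non-sibilant consonant, so the suffix is -mif.

-mif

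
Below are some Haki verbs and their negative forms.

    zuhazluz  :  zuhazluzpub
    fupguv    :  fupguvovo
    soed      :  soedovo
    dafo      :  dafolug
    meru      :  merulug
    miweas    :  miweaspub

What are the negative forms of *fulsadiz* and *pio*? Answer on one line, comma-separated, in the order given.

fulsadizpub, piolug

The pattern is sibilance of the final sound: -pub when the stem ends in a sibilant (*zuhazluz*, *miweas*); -ovo when the stem ends in a non-sibilant consonant (*fupguv*, *soed*); -lug when the stem ends in a vowel (*dafo*, *meru*).
The final sound of *fulsadiz* is /z/, which is a sibilant, so the suffix is -pub, giving *fulsadizpub*.
*pio* — final sound /o/ (a vowel) → -lug → *piolug*.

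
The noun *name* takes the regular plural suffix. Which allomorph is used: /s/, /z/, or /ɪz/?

The stem *name* ends in a voiced non-sibilant sound.
The plural suffix surfaces as /ɪz/ after sibilants, /s/ after other voiceless consonants, and /z/ after other voiced sounds.
So the plural -s on *name* is pronounced /z/.

/z/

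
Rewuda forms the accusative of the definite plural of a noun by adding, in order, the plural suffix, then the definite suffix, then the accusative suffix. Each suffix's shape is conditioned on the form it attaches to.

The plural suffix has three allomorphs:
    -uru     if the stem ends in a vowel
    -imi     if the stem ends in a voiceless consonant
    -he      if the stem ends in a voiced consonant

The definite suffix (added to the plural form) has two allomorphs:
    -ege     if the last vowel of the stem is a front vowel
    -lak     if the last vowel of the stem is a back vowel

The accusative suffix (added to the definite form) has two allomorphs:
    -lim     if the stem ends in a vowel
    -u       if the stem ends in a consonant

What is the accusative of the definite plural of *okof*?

okofimiegelim

Since the final sound of *okof* is /f/ (a voiceless consonant), it takes -imi, giving *okofimi*.
The last vowel of the plural form *okofimi* is /i/, which is a front vowel, so the definite suffix is -ege, giving *okofimiege*.
The final sound of the definite form *okofimiege* is /e/, which is a vowel, so the accusative suffix is -lim, giving *okofimiegelim*.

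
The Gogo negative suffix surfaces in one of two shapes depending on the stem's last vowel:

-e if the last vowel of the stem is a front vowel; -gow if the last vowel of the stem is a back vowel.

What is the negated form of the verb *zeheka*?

Since the last vowel of *zeheka* is /a/ (a back vowel), it takes -gow, giving *zehekagow*.

zehekagow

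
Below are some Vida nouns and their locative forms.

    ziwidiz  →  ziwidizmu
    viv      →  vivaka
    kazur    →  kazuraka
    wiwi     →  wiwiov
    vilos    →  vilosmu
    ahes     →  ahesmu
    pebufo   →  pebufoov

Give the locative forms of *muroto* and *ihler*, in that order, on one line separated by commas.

murotoov, ihleraka

The alternation tracks the final sound of the stem — -mu when the stem ends in a sibilant (*ziwidiz*, *vilos*, *ahes*); -aka when the stem ends in a non-sibilant consonant (*viv*, *kazur*); -ov when the stem ends in a vowel (*wiwi*, *pebufo*).
*muroto*: final sound = /o/, a vowel → -ov → *murotoov*.
The final sound of *ihler* is /r/, which is a non-sibilant consonant, so the suffix is -aka, giving *ihleraka*.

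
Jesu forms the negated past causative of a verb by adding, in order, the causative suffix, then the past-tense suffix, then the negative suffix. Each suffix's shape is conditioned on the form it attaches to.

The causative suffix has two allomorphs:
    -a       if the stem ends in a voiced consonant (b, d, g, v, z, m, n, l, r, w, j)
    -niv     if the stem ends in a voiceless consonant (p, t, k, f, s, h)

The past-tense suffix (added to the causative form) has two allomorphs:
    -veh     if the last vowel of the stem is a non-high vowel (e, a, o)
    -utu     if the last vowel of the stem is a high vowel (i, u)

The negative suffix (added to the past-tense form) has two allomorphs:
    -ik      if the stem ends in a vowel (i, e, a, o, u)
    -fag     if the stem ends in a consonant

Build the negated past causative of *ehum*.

ehumavehfag

*ehum*: final consonant = /m/, voiced → -a → *ehuma*.
The causative form *ehuma*: last vowel = /a/, a non-high vowel → -veh → *ehumaveh*.
The final sound of the past-tense form *ehumaveh* is /h/, which is a consonant, so the negative suffix is -fag, giving *ehumavehfag*.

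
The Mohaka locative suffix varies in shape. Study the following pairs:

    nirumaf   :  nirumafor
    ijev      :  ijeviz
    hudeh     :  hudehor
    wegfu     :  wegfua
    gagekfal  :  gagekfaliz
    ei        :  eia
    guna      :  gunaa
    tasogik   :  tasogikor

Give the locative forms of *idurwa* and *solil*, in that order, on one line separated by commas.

idurwaa, soliliz

The suffix is conditioned by the final sound: -or when the stem ends in a voiceless consonant (*nirumaf*, *hudeh*, *tasogik*); -iz when the stem ends in a voiced consonant (*ijev*, *gagekfal*); -a when the stem ends in a vowel (*wegfu*, *ei*, *guna*).
*idurwa*: final sound = /a/, a vowel → -a → *idurwaa*.
Since the final sound of *solil* is /l/ (a voiced consonant), it takes -iz, giving *soliliz*.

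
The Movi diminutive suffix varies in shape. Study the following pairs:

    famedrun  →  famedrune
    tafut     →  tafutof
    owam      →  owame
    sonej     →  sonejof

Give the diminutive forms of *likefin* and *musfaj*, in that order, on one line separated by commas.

likefine, musfajof

Looking at the final consonant of each stem: -e when the stem ends in a nasal (*famedrun*, *owam*); -of when the stem ends in a non-nasal consonant (*tafut*, *sonej*).
*likefin*: final consonant = /n/, a nasal → -e → *likefine*.
*musfaj*: final consonant = /j/, non-nasal → -of → *musfajof*.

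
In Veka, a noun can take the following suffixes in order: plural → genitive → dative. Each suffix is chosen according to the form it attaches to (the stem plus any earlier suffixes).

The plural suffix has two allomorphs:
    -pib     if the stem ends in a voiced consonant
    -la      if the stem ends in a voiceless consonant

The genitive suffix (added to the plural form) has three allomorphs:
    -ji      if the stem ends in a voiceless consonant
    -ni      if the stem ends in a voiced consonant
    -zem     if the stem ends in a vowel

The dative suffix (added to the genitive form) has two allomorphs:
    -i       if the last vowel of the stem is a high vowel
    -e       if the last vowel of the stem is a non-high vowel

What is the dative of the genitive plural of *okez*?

Since the final consonant of *okez* is /z/ (voiced), it takes -pib, giving *okezpib*.
Since the final sound of the plural form *okezpib* is /b/ (a voiced consonant), it takes -ni, giving *okezpibni*.
The genitive form *okezpibni* — last vowel /i/ (a high vowel) → -i → *okezpibnii*.

okezpibnii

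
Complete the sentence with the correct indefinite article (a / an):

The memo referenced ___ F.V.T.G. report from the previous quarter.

The indefinite article is chosen by the initial *sound* of the following word, not its spelling.
The initialism *F.V.T.G.* is read letter by letter; the first letter, F, is pronounced /ɛf/, which begins with a vowel sound.
So the article is *an*: The memo referenced an F.V.T.G. report from the previous quarter.

an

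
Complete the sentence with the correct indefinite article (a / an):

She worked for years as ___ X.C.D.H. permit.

The indefinite article is chosen by the initial *sound* of the following word, not its spelling.
The initialism *X.C.D.H.* is read letter by letter; the first letter, X, is pronounced /ɛks/, which begins with a vowel sound.
So the article is *an*: She worked for years as an X.C.D.H. permit.

an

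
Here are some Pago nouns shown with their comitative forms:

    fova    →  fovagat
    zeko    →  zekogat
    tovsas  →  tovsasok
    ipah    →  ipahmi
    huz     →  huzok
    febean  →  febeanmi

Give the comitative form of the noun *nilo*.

nilogat

The pattern is sibilance of the final sound: -ok when the stem ends in a sibilant (*tovsas*, *huz*); -mi when the stem ends in a non-sibilant consonant (*ipah*, *febean*); -gat when the stem ends in a vowel (*fova*, *zeko*).
Since the final sound of *nilo* is /o/ (a vowel), it takes -gat, giving *nilogat*.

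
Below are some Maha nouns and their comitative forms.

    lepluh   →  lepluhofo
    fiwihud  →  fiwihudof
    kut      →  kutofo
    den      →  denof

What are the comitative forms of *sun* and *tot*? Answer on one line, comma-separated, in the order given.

sunof, totofo

The alternation tracks the final consonant of the stem — -ofo when the stem ends in a voiceless consonant (*lepluh*, *kut*); -of when the stem ends in a voiced consonant (*fiwihud*, *den*).
*sun*: final consonant = /n/, voiced → -of → *sunof*.
The final consonant of *tot* is /t/, which is voiceless, so the suffix is -ofo, giving *totofo*.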